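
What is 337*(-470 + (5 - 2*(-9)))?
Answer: -150639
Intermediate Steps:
337*(-470 + (5 - 2*(-9))) = 337*(-470 + (5 + 18)) = 337*(-470 + 23) = 337*(-447) = -150639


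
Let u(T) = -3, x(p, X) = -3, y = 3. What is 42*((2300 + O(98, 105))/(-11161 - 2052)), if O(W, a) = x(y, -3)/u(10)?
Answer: -96642/13213 ≈ -7.3142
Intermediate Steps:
O(W, a) = 1 (O(W, a) = -3/(-3) = -3*(-1/3) = 1)
42*((2300 + O(98, 105))/(-11161 - 2052)) = 42*((2300 + 1)/(-11161 - 2052)) = 42*(2301/(-13213)) = 42*(2301*(-1/13213)) = 42*(-2301/13213) = -96642/13213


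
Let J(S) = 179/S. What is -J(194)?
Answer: -179/194 ≈ -0.92268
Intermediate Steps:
-J(194) = -179/194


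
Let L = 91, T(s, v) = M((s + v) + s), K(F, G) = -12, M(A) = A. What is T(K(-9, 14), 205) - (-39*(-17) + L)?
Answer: -573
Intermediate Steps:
T(s, v) = v + 2*s (T(s, v) = (s + v) + s = v + 2*s)
T(K(-9, 14), 205) - (-39*(-17) + L) = (205 + 2*(-12)) - (-39*(-17) + 91) = (205 - 24) - (663 + 91) = 181 - 1*754 = 181 - 754 = -573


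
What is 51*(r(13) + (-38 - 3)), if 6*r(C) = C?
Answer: -3961/2 ≈ -1980.5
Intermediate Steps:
r(C) = C/6
51*(r(13) + (-38 - 3)) = 51*((1/6)*13 + (-38 - 3)) = 51*(13/6 - 41) = 51*(-233/6) = -3961/2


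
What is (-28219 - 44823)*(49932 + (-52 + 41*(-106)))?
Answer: -3325894428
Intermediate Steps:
(-28219 - 44823)*(49932 + (-52 + 41*(-106))) = -73042*(49932 + (-52 - 4346)) = -73042*(49932 - 4398) = -73042*45534 = -3325894428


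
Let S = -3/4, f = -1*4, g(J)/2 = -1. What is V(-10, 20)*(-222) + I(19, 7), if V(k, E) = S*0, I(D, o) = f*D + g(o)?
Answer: -78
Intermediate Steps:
g(J) = -2 (g(J) = 2*(-1) = -2)
f = -4
I(D, o) = -2 - 4*D (I(D, o) = -4*D - 2 = -2 - 4*D)
S = -¾ (S = -3*¼ = -¾ ≈ -0.75000)
V(k, E) = 0 (V(k, E) = -¾*0 = 0)
V(-10, 20)*(-222) + I(19, 7) = 0*(-222) + (-2 - 4*19) = 0 + (-2 - 76) = 0 - 78 = -78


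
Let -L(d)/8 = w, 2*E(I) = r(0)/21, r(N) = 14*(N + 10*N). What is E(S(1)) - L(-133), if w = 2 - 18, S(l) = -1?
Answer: -128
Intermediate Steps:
r(N) = 154*N (r(N) = 14*(11*N) = 154*N)
E(I) = 0 (E(I) = ((154*0)/21)/2 = (0*(1/21))/2 = (½)*0 = 0)
w = -16
L(d) = 128 (L(d) = -8*(-16) = 128)
E(S(1)) - L(-133) = 0 - 1*128 = 0 - 128 = -128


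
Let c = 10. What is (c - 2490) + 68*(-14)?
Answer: -3432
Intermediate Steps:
(c - 2490) + 68*(-14) = (10 - 2490) + 68*(-14) = -2480 - 952 = -3432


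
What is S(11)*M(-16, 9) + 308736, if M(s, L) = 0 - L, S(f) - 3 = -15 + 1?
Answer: 308835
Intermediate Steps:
S(f) = -11 (S(f) = 3 + (-15 + 1) = 3 - 14 = -11)
M(s, L) = -L
S(11)*M(-16, 9) + 308736 = -(-11)*9 + 308736 = -11*(-9) + 308736 = 99 + 308736 = 308835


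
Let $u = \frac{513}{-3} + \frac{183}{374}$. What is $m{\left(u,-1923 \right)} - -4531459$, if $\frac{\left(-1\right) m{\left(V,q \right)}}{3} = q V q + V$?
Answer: $\frac{354578423878}{187} \approx 1.8961 \cdot 10^{9}$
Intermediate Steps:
$u = - \frac{63771}{374}$ ($u = 513 \left(- \frac{1}{3}\right) + 183 \cdot \frac{1}{374} = -171 + \frac{183}{374} = - \frac{63771}{374} \approx -170.51$)
$m{\left(V,q \right)} = - 3 V - 3 V q^{2}$ ($m{\left(V,q \right)} = - 3 \left(q V q + V\right) = - 3 \left(V q q + V\right) = - 3 \left(V q^{2} + V\right) = - 3 \left(V + V q^{2}\right) = - 3 V - 3 V q^{2}$)
$m{\left(u,-1923 \right)} - -4531459 = \left(-3\right) \left(- \frac{63771}{374}\right) \left(1 + \left(-1923\right)^{2}\right) - -4531459 = \left(-3\right) \left(- \frac{63771}{374}\right) \left(1 + 3697929\right) + 4531459 = \left(-3\right) \left(- \frac{63771}{374}\right) 3697930 + 4531459 = \frac{353731041045}{187} + 4531459 = \frac{354578423878}{187}$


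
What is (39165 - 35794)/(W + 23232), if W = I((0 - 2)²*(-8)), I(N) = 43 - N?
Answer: 3371/23307 ≈ 0.14463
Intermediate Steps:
W = 75 (W = 43 - (0 - 2)²*(-8) = 43 - (-2)²*(-8) = 43 - 4*(-8) = 43 - 1*(-32) = 43 + 32 = 75)
(39165 - 35794)/(W + 23232) = (39165 - 35794)/(75 + 23232) = 3371/23307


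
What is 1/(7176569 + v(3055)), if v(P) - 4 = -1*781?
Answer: 1/7175792 ≈ 1.3936e-7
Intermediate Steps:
v(P) = -777 (v(P) = 4 - 1*781 = 4 - 781 = -777)
1/(7176569 + v(3055)) = 1/(7176569 - 777) = 1/7175792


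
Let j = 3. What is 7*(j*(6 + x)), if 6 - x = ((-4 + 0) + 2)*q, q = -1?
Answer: 210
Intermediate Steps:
x = 4 (x = 6 - ((-4 + 0) + 2)*(-1) = 6 - (-4 + 2)*(-1) = 6 - (-2)*(-1) = 6 - 1*2 = 6 - 2 = 4)
7*(j*(6 + x)) = 7*(3*(6 + 4)) = 7*(3*10) = 7*30 = 210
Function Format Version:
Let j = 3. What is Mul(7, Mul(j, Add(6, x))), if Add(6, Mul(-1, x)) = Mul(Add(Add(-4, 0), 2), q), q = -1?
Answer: 210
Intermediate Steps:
x = 4 (x = Add(6, Mul(-1, Mul(Add(Add(-4, 0), 2), -1))) = Add(6, Mul(-1, Mul(Add(-4, 2), -1))) = Add(6, Mul(-1, Mul(-2, -1))) = Add(6, Mul(-1, 2)) = Add(6, -2) = 4)
Mul(7, Mul(j, Add(6, x))) = Mul(7, Mul(3, Add(6, 4))) = Mul(7, Mul(3, 10)) = Mul(7, 30) = 210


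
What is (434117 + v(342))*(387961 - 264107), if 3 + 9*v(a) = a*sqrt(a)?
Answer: 161301256900/3 + 14119356*sqrt(38) ≈ 5.3854e+10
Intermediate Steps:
v(a) = -1/3 + a**(3/2)/9 (v(a) = -1/3 + (a*sqrt(a))/9 = -1/3 + a**(3/2)/9)
(434117 + v(342))*(387961 - 264107) = (434117 + (-1/3 + 342**(3/2)/9))*(387961 - 264107) = (434117 + (-1/3 + (1026*sqrt(38))/9))*123854 = (434117 + (-1/3 + 114*sqrt(38)))*123854 = (1302350/3 + 114*sqrt(38))*123854 = 161301256900/3 + 14119356*sqrt(38)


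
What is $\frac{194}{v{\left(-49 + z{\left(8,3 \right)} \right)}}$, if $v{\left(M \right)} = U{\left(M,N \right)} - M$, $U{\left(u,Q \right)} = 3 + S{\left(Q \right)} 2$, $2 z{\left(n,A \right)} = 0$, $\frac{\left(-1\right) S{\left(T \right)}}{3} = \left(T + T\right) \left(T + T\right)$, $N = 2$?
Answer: $- \frac{97}{22} \approx -4.4091$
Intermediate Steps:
$S{\left(T \right)} = - 12 T^{2}$ ($S{\left(T \right)} = - 3 \left(T + T\right) \left(T + T\right) = - 3 \cdot 2 T 2 T = - 3 \cdot 4 T^{2} = - 12 T^{2}$)
$z{\left(n,A \right)} = 0$ ($z{\left(n,A \right)} = \frac{1}{2} \cdot 0 = 0$)
$U{\left(u,Q \right)} = 3 - 24 Q^{2}$ ($U{\left(u,Q \right)} = 3 + - 12 Q^{2} \cdot 2 = 3 - 24 Q^{2}$)
$v{\left(M \right)} = -93 - M$ ($v{\left(M \right)} = \left(3 - 24 \cdot 2^{2}\right) - M = \left(3 - 96\right) - M = -93 - M$)
$\frac{194}{v{\left(-49 + z{\left(8,3 \right)} \right)}} = \frac{194}{-93 - \left(-49 + 0\right)} = \frac{194}{-93 - -49} = \frac{194}{-93 + 49} = \frac{194}{-44} = 194 \left(- \frac{1}{44}\right) = - \frac{97}{22}$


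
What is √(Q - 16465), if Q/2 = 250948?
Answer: √485431 ≈ 696.73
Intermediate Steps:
Q = 501896 (Q = 2*250948 = 501896)
√(Q - 16465) = √(501896 - 16465) = √485431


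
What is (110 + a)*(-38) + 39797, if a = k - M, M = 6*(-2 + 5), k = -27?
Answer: 37327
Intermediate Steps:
M = 18 (M = 6*3 = 18)
a = -45 (a = -27 - 1*18 = -27 - 18 = -45)
(110 + a)*(-38) + 39797 = (110 - 45)*(-38) + 39797 = 65*(-38) + 39797 = -2470 + 39797 = 37327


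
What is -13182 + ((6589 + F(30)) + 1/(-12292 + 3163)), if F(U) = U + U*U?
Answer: -51697528/9129 ≈ -5663.0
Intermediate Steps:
F(U) = U + U**2
-13182 + ((6589 + F(30)) + 1/(-12292 + 3163)) = -13182 + ((6589 + 30*(1 + 30)) + 1/(-12292 + 3163)) = -13182 + ((6589 + 30*31) + 1/(-9129)) = -13182 + ((6589 + 930) - 1/9129) = -13182 + (7519 - 1/9129) = -13182 + 68640950/9129 = -51697528/9129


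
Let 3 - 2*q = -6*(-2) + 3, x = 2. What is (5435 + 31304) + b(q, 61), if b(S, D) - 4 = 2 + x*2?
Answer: 36749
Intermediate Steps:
q = -6 (q = 3/2 - (-6*(-2) + 3)/2 = 3/2 - (12 + 3)/2 = 3/2 - ½*15 = 3/2 - 15/2 = -6)
b(S, D) = 10 (b(S, D) = 4 + (2 + 2*2) = 4 + (2 + 4) = 4 + 6 = 10)
(5435 + 31304) + b(q, 61) = (5435 + 31304) + 10 = 36739 + 10 = 36749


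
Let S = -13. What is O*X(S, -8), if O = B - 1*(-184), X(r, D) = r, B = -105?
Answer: -1027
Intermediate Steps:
O = 79 (O = -105 - 1*(-184) = -105 + 184 = 79)
O*X(S, -8) = 79*(-13) = -1027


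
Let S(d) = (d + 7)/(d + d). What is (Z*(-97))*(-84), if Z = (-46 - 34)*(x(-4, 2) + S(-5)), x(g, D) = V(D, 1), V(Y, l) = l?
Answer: -521472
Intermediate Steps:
x(g, D) = 1
S(d) = (7 + d)/(2*d) (S(d) = (7 + d)/((2*d)) = (7 + d)*(1/(2*d)) = (7 + d)/(2*d))
Z = -64 (Z = (-46 - 34)*(1 + (1/2)*(7 - 5)/(-5)) = -80*(1 + (1/2)*(-1/5)*2) = -80*(1 - 1/5) = -80*4/5 = -64)
(Z*(-97))*(-84) = -64*(-97)*(-84) = 6208*(-84) = -521472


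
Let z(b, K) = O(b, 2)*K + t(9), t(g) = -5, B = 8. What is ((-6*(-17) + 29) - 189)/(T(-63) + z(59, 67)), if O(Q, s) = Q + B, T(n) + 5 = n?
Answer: -29/2208 ≈ -0.013134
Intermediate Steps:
T(n) = -5 + n
O(Q, s) = 8 + Q (O(Q, s) = Q + 8 = 8 + Q)
z(b, K) = -5 + K*(8 + b) (z(b, K) = (8 + b)*K - 5 = K*(8 + b) - 5 = -5 + K*(8 + b))
((-6*(-17) + 29) - 189)/(T(-63) + z(59, 67)) = ((-6*(-17) + 29) - 189)/((-5 - 63) + (-5 + 67*(8 + 59))) = ((102 + 29) - 189)/(-68 + (-5 + 67*67)) = (131 - 189)/(-68 + (-5 + 4489)) = -58/(-68 + 4484) = -58/4416 = -58*1/4416 = -29/2208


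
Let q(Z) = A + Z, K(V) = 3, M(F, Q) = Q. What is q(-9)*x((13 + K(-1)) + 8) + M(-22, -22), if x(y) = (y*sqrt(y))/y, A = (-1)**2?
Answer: -22 - 16*sqrt(6) ≈ -61.192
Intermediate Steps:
A = 1
q(Z) = 1 + Z
x(y) = sqrt(y) (x(y) = y**(3/2)/y = sqrt(y))
q(-9)*x((13 + K(-1)) + 8) + M(-22, -22) = (1 - 9)*sqrt((13 + 3) + 8) - 22 = -8*sqrt(16 + 8) - 22 = -16*sqrt(6) - 22 = -22 - 16*sqrt(6)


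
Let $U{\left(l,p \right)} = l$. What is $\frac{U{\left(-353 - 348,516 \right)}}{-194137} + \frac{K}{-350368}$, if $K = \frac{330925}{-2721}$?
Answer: $\frac{732544067653}{185080766763936} \approx 0.003958$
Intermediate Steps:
$K = - \frac{330925}{2721}$ ($K = 330925 \left(- \frac{1}{2721}\right) = - \frac{330925}{2721} \approx -121.62$)
$\frac{U{\left(-353 - 348,516 \right)}}{-194137} + \frac{K}{-350368} = \frac{-353 - 348}{-194137} - \frac{330925}{2721 \left(-350368\right)} = \left(-353 - 348\right) \left(- \frac{1}{194137}\right) - - \frac{330925}{953351328} = \left(-701\right) \left(- \frac{1}{194137}\right) + \frac{330925}{953351328} = \frac{701}{194137} + \frac{330925}{953351328} = \frac{732544067653}{185080766763936}$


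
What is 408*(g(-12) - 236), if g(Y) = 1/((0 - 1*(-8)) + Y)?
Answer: -96390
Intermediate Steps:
g(Y) = 1/(8 + Y) (g(Y) = 1/((0 + 8) + Y) = 1/(8 + Y))
408*(g(-12) - 236) = 408*(1/(8 - 12) - 236) = 408*(1/(-4) - 236) = 408*(-¼ - 236) = 408*(-945/4) = -96390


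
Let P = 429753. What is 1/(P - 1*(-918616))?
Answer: 1/1348369 ≈ 7.4164e-7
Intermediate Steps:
1/(P - 1*(-918616)) = 1/(429753 - 1*(-918616)) = 1/(429753 + 918616) = 1/1348369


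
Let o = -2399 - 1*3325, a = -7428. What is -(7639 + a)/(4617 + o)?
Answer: 211/1107 ≈ 0.19061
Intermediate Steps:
o = -5724 (o = -2399 - 3325 = -5724)
-(7639 + a)/(4617 + o) = -(7639 - 7428)/(4617 - 5724) = -211/(-1107) = -211*(-1)/1107 = -1*(-211/1107) = 211/1107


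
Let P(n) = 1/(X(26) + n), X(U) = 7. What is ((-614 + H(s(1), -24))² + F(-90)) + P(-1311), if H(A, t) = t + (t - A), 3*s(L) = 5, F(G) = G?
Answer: 5168105375/11736 ≈ 4.4036e+5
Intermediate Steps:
s(L) = 5/3 (s(L) = (⅓)*5 = 5/3)
P(n) = 1/(7 + n)
H(A, t) = -A + 2*t
((-614 + H(s(1), -24))² + F(-90)) + P(-1311) = ((-614 + (-1*5/3 + 2*(-24)))² - 90) + 1/(7 - 1311) = ((-614 + (-5/3 - 48))² - 90) + 1/(-1304) = ((-614 - 149/3)² - 90) - 1/1304 = ((-1991/3)² - 90) - 1/1304 = (3964081/9 - 90) - 1/1304 = 3963271/9 - 1/1304 = 5168105375/11736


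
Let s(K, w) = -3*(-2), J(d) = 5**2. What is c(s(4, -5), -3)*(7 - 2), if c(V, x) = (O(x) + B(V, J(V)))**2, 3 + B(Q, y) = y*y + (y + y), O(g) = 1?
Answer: 2264645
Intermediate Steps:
J(d) = 25
B(Q, y) = -3 + y**2 + 2*y (B(Q, y) = -3 + (y*y + (y + y)) = -3 + (y**2 + 2*y) = -3 + y**2 + 2*y)
s(K, w) = 6
c(V, x) = 452929 (c(V, x) = (1 + (-3 + 25**2 + 2*25))**2 = (1 + (-3 + 625 + 50))**2 = (1 + 672)**2 = 673**2 = 452929)
c(s(4, -5), -3)*(7 - 2) = 452929*(7 - 2) = 452929*5 = 2264645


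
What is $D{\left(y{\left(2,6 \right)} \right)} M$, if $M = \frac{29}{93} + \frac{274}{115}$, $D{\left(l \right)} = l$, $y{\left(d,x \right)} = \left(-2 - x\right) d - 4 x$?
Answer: $- \frac{230536}{2139} \approx -107.78$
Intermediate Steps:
$y{\left(d,x \right)} = - 4 x + d \left(-2 - x\right)$ ($y{\left(d,x \right)} = d \left(-2 - x\right) - 4 x = - 4 x + d \left(-2 - x\right)$)
$M = \frac{28817}{10695}$ ($M = 29 \cdot \frac{1}{93} + 274 \cdot \frac{1}{115} = \frac{29}{93} + \frac{274}{115} = \frac{28817}{10695} \approx 2.6944$)
$D{\left(y{\left(2,6 \right)} \right)} M = \left(\left(-4\right) 6 - 4 - 2 \cdot 6\right) \frac{28817}{10695} = \left(-24 - 4 - 12\right) \frac{28817}{10695} = \left(-40\right) \frac{28817}{10695} = - \frac{230536}{2139}$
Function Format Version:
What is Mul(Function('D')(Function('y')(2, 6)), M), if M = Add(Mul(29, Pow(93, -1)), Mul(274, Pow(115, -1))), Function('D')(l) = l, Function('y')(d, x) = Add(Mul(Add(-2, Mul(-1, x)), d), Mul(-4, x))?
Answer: Rational(-230536, 2139) ≈ -107.78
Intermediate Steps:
Function('y')(d, x) = Add(Mul(-4, x), Mul(d, Add(-2, Mul(-1, x)))) (Function('y')(d, x) = Add(Mul(d, Add(-2, Mul(-1, x))), Mul(-4, x)) = Add(Mul(-4, x), Mul(d, Add(-2, Mul(-1, x)))))
M = Rational(28817, 10695) (M = Add(Mul(29, Rational(1, 93)), Mul(274, Rational(1, 115))) = Add(Rational(29, 93), Rational(274, 115)) = Rational(28817, 10695) ≈ 2.6944)
Mul(Function('D')(Function('y')(2, 6)), M) = Mul(Add(Mul(-4, 6), Mul(-2, 2), Mul(-1, 2, 6)), Rational(28817, 10695)) = Mul(Add(-24, -4, -12), Rational(28817, 10695)) = Mul(-40, Rational(28817, 10695)) = Rational(-230536, 2139)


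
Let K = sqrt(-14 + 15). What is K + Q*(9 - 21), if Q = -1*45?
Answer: 541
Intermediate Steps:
Q = -45
K = 1 (K = sqrt(1) = 1)
K + Q*(9 - 21) = 1 - 45*(9 - 21) = 1 - 45*(-12) = 1 + 540 = 541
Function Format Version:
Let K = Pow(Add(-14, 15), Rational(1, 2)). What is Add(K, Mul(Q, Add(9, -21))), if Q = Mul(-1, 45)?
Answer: 541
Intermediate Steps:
Q = -45
K = 1 (K = Pow(1, Rational(1, 2)) = 1)
Add(K, Mul(Q, Add(9, -21))) = Add(1, Mul(-45, Add(9, -21))) = Add(1, Mul(-45, -12)) = Add(1, 540) = 541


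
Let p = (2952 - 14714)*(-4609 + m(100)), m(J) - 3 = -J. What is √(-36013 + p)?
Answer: √55315959 ≈ 7437.5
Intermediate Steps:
m(J) = 3 - J
p = 55351972 (p = (2952 - 14714)*(-4609 + (3 - 1*100)) = -11762*(-4609 + (3 - 100)) = -11762*(-4609 - 97) = -11762*(-4706) = 55351972)
√(-36013 + p) = √(-36013 + 55351972) = √55315959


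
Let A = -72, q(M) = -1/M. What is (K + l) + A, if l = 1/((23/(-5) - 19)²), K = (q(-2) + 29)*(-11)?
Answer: -5520841/13924 ≈ -396.50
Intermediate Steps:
K = -649/2 (K = (-1/(-2) + 29)*(-11) = (-1*(-½) + 29)*(-11) = (½ + 29)*(-11) = (59/2)*(-11) = -649/2 ≈ -324.50)
l = 25/13924 (l = 1/((23*(-⅕) - 19)²) = 1/((-23/5 - 19)²) = 1/((-118/5)²) = 1/(13924/25) = 25/13924 ≈ 0.0017955)
(K + l) + A = (-649/2 + 25/13924) - 72 = -4518313/13924 - 72 = -5520841/13924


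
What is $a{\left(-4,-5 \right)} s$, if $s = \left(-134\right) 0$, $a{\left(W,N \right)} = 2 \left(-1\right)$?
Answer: $0$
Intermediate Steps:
$a{\left(W,N \right)} = -2$
$s = 0$
$a{\left(-4,-5 \right)} s = \left(-2\right) 0 = 0$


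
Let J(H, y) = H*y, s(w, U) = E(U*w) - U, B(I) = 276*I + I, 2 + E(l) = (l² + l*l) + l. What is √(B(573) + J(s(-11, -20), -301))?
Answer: I*√29049717 ≈ 5389.8*I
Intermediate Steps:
E(l) = -2 + l + 2*l² (E(l) = -2 + ((l² + l*l) + l) = -2 + ((l² + l²) + l) = -2 + (2*l² + l) = -2 + (l + 2*l²) = -2 + l + 2*l²)
B(I) = 277*I
s(w, U) = -2 - U + U*w + 2*U²*w² (s(w, U) = (-2 + U*w + 2*(U*w)²) - U = (-2 + U*w + 2*(U²*w²)) - U = (-2 + U*w + 2*U²*w²) - U = -2 - U + U*w + 2*U²*w²)
√(B(573) + J(s(-11, -20), -301)) = √(277*573 + (-2 - 1*(-20) - 20*(-11) + 2*(-20)²*(-11)²)*(-301)) = √(158721 + (-2 + 20 + 220 + 2*400*121)*(-301)) = √(158721 + (-2 + 20 + 220 + 96800)*(-301)) = √(158721 + 97038*(-301)) = √(158721 - 29208438) = √(-29049717) = I*√29049717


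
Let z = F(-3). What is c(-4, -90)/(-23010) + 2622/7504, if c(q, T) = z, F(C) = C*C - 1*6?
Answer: 5025809/14388920 ≈ 0.34928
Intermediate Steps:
F(C) = -6 + C² (F(C) = C² - 6 = -6 + C²)
z = 3 (z = -6 + (-3)² = -6 + 9 = 3)
c(q, T) = 3
c(-4, -90)/(-23010) + 2622/7504 = 3/(-23010) + 2622/7504 = 3*(-1/23010) + 2622*(1/7504) = -1/7670 + 1311/3752 = 5025809/14388920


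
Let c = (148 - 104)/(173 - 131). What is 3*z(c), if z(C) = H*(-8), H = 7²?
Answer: -1176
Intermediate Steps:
H = 49
c = 22/21 (c = 44/42 = 44*(1/42) = 22/21 ≈ 1.0476)
z(C) = -392 (z(C) = 49*(-8) = -392)
3*z(c) = 3*(-392) = -1176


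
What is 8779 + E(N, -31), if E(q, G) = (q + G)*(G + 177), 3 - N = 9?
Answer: 3377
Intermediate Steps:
N = -6 (N = 3 - 1*9 = 3 - 9 = -6)
E(q, G) = (177 + G)*(G + q) (E(q, G) = (G + q)*(177 + G) = (177 + G)*(G + q))
8779 + E(N, -31) = 8779 + ((-31)**2 + 177*(-31) + 177*(-6) - 31*(-6)) = 8779 + (961 - 5487 - 1062 + 186) = 8779 - 5402 = 3377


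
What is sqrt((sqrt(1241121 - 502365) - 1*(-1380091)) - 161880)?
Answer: sqrt(1218211 + 6*sqrt(20521)) ≈ 1104.1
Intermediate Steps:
sqrt((sqrt(1241121 - 502365) - 1*(-1380091)) - 161880) = sqrt((sqrt(738756) + 1380091) - 161880) = sqrt((6*sqrt(20521) + 1380091) - 161880) = sqrt((1380091 + 6*sqrt(20521)) - 161880) = sqrt(1218211 + 6*sqrt(20521))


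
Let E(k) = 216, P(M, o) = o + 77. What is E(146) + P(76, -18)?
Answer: 275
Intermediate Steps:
P(M, o) = 77 + o
E(146) + P(76, -18) = 216 + (77 - 18) = 216 + 59 = 275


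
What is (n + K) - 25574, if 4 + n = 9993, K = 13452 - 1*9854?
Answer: -11987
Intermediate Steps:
K = 3598 (K = 13452 - 9854 = 3598)
n = 9989 (n = -4 + 9993 = 9989)
(n + K) - 25574 = (9989 + 3598) - 25574 = 13587 - 25574 = -11987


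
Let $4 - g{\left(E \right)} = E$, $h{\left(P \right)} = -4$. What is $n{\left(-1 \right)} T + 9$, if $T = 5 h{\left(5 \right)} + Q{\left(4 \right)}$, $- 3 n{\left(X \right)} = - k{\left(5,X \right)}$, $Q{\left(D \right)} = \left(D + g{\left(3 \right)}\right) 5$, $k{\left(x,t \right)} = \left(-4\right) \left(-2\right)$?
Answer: $\frac{67}{3} \approx 22.333$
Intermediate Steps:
$g{\left(E \right)} = 4 - E$
$k{\left(x,t \right)} = 8$
$Q{\left(D \right)} = 5 + 5 D$ ($Q{\left(D \right)} = \left(D + \left(4 - 3\right)\right) 5 = \left(D + 1\right) 5 = \left(1 + D\right) 5 = 5 + 5 D$)
$n{\left(X \right)} = \frac{8}{3}$ ($n{\left(X \right)} = - \frac{\left(-1\right) 8}{3} = \left(- \frac{1}{3}\right) \left(-8\right) = \frac{8}{3}$)
$T = 5$ ($T = 5 \left(-4\right) + \left(5 + 5 \cdot 4\right) = -20 + \left(5 + 20\right) = -20 + 25 = 5$)
$n{\left(-1 \right)} T + 9 = \frac{8}{3} \cdot 5 + 9 = \frac{40}{3} + 9 = \frac{67}{3}$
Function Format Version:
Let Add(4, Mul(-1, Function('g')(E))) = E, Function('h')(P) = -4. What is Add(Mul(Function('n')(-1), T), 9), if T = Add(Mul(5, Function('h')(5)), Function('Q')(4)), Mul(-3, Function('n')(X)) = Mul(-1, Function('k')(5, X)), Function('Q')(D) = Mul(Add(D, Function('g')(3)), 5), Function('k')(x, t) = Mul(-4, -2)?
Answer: Rational(67, 3) ≈ 22.333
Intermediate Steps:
Function('g')(E) = Add(4, Mul(-1, E))
Function('k')(x, t) = 8
Function('Q')(D) = Add(5, Mul(5, D)) (Function('Q')(D) = Mul(Add(D, Add(4, Mul(-1, 3))), 5) = Mul(Add(D, Add(4, -3)), 5) = Mul(Add(D, 1), 5) = Mul(Add(1, D), 5) = Add(5, Mul(5, D)))
Function('n')(X) = Rational(8, 3) (Function('n')(X) = Mul(Rational(-1, 3), Mul(-1, 8)) = Mul(Rational(-1, 3), -8) = Rational(8, 3))
T = 5 (T = Add(Mul(5, -4), Add(5, Mul(5, 4))) = Add(-20, Add(5, 20)) = Add(-20, 25) = 5)
Add(Mul(Function('n')(-1), T), 9) = Add(Mul(Rational(8, 3), 5), 9) = Add(Rational(40, 3), 9) = Rational(67, 3)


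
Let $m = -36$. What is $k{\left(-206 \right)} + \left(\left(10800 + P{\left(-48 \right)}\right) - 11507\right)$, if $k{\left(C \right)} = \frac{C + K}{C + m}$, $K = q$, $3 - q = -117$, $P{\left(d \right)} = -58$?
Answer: $- \frac{92522}{121} \approx -764.64$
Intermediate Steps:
$q = 120$ ($q = 3 - -117 = 3 + 117 = 120$)
$K = 120$
$k{\left(C \right)} = \frac{120 + C}{-36 + C}$ ($k{\left(C \right)} = \frac{C + 120}{C - 36} = \frac{120 + C}{-36 + C}$)
$k{\left(-206 \right)} + \left(\left(10800 + P{\left(-48 \right)}\right) - 11507\right) = \frac{120 - 206}{-36 - 206} + \left(\left(10800 - 58\right) - 11507\right) = \frac{1}{-242} \left(-86\right) + \left(10742 - 11507\right) = \left(- \frac{1}{242}\right) \left(-86\right) - 765 = \frac{43}{121} - 765 = - \frac{92522}{121}$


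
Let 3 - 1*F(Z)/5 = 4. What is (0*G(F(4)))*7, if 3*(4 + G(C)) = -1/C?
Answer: 0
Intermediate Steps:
F(Z) = -5 (F(Z) = 15 - 5*4 = 15 - 20 = -5)
G(C) = -4 - 1/(3*C) (G(C) = -4 + (-1/C)/3 = -4 - 1/(3*C))
(0*G(F(4)))*7 = (0*(-4 - 1/3/(-5)))*7 = (0*(-4 - 1/3*(-1/5)))*7 = (0*(-4 + 1/15))*7 = (0*(-59/15))*7 = 0*7 = 0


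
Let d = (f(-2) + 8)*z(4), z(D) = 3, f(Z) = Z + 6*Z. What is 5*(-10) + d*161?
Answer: -2948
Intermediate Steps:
f(Z) = 7*Z
d = -18 (d = (7*(-2) + 8)*3 = (-14 + 8)*3 = -6*3 = -18)
5*(-10) + d*161 = 5*(-10) - 18*161 = -50 - 2898 = -2948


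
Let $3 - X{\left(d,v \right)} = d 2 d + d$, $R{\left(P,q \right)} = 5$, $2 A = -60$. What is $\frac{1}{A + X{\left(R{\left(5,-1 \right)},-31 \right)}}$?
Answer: $- \frac{1}{82} \approx -0.012195$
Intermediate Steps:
$A = -30$ ($A = \frac{1}{2} \left(-60\right) = -30$)
$X{\left(d,v \right)} = 3 - d - 2 d^{2}$ ($X{\left(d,v \right)} = 3 - \left(d 2 d + d\right) = 3 - \left(2 d d + d\right) = 3 - \left(2 d^{2} + d\right) = 3 - \left(d + 2 d^{2}\right) = 3 - d - 2 d^{2}$)
$\frac{1}{A + X{\left(R{\left(5,-1 \right)},-31 \right)}} = \frac{1}{-30 - \left(2 + 50\right)} = \frac{1}{-30 - 52} = \frac{1}{-82} = - \frac{1}{82}$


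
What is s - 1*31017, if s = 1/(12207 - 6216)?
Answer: -185822846/5991 ≈ -31017.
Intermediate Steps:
s = 1/5991 ≈ 0.00016692
s - 1*31017 = 1/5991 - 1*31017 = 1/5991 - 31017 = -185822846/5991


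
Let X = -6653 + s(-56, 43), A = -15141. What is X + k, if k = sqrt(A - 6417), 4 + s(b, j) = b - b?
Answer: -6657 + I*sqrt(21558) ≈ -6657.0 + 146.83*I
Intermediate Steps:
s(b, j) = -4 (s(b, j) = -4 + (b - b) = -4 + 0 = -4)
k = I*sqrt(21558) (k = sqrt(-15141 - 6417) = sqrt(-21558) = I*sqrt(21558) ≈ 146.83*I)
X = -6657 (X = -6653 - 4 = -6657)
X + k = -6657 + I*sqrt(21558)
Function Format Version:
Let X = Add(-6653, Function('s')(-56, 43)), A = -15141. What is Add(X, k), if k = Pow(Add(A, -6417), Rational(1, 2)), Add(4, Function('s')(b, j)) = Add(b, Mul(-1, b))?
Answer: Add(-6657, Mul(I, Pow(21558, Rational(1, 2)))) ≈ Add(-6657.0, Mul(146.83, I))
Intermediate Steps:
Function('s')(b, j) = -4 (Function('s')(b, j) = Add(-4, Add(b, Mul(-1, b))) = Add(-4, 0) = -4)
k = Mul(I, Pow(21558, Rational(1, 2))) (k = Pow(Add(-15141, -6417), Rational(1, 2)) = Pow(-21558, Rational(1, 2)) = Mul(I, Pow(21558, Rational(1, 2))) ≈ Mul(146.83, I))
X = -6657 (X = Add(-6653, -4) = -6657)
Add(X, k) = Add(-6657, Mul(I, Pow(21558, Rational(1, 2))))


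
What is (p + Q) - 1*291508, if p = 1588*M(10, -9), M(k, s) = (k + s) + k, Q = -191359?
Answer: -465399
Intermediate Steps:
M(k, s) = s + 2*k
p = 17468 (p = 1588*(-9 + 2*10) = 1588*(-9 + 20) = 1588*11 = 17468)
(p + Q) - 1*291508 = (17468 - 191359) - 1*291508 = -173891 - 291508 = -465399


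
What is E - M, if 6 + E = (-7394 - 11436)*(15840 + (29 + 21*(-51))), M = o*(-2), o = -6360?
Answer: -278659066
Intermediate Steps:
M = 12720 (M = -6360*(-2) = 12720)
E = -278646346 (E = -6 + (-7394 - 11436)*(15840 + (29 + 21*(-51))) = -6 - 18830*(15840 + (29 - 1071)) = -6 - 18830*(15840 - 1042) = -6 - 18830*14798 = -6 - 278646340 = -278646346)
E - M = -278646346 - 1*12720 = -278646346 - 12720 = -278659066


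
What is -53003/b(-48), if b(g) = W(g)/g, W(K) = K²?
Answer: 53003/48 ≈ 1104.2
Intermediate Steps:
b(g) = g (b(g) = g²/g = g)
-53003/b(-48) = -53003/(-48) = -53003*(-1/48) = 53003/48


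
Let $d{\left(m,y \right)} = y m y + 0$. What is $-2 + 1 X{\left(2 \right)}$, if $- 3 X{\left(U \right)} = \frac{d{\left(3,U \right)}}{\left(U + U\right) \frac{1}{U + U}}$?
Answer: $-6$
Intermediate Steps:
$d{\left(m,y \right)} = m y^{2}$ ($d{\left(m,y \right)} = m y y + 0 = m y^{2} + 0 = m y^{2}$)
$X{\left(U \right)} = - U^{2}$ ($X{\left(U \right)} = - \frac{3 U^{2} \frac{1}{\left(U + U\right) \frac{1}{U + U}}}{3} = - \frac{3 U^{2} \frac{1}{2 U \frac{1}{2 U}}}{3} = - \frac{3 U^{2} \cdot 1^{-1}}{3} = - \frac{3 U^{2} \cdot 1}{3} = - \frac{3 U^{2}}{3} = - U^{2}$)
$-2 + 1 X{\left(2 \right)} = -2 + 1 \left(- 2^{2}\right) = -2 + 1 \left(\left(-1\right) 4\right) = -2 + 1 \left(-4\right) = -2 - 4 = -6$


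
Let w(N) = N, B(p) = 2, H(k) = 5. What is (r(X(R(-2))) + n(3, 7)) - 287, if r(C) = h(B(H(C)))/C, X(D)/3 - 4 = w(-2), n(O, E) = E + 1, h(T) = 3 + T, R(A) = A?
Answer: -1669/6 ≈ -278.17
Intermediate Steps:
n(O, E) = 1 + E
X(D) = 6 (X(D) = 12 + 3*(-2) = 12 - 6 = 6)
r(C) = 5/C (r(C) = (3 + 2)/C = 5/C)
(r(X(R(-2))) + n(3, 7)) - 287 = (5/6 + (1 + 7)) - 287 = (5*(1/6) + 8) - 287 = (5/6 + 8) - 287 = 53/6 - 287 = -1669/6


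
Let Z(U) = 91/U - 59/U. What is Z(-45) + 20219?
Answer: 909823/45 ≈ 20218.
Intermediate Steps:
Z(U) = 32/U
Z(-45) + 20219 = 32/(-45) + 20219 = 32*(-1/45) + 20219 = -32/45 + 20219 = 909823/45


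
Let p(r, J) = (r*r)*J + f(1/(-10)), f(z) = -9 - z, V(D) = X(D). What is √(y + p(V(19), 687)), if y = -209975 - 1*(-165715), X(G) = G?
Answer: √20373810/10 ≈ 451.37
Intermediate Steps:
V(D) = D
p(r, J) = -89/10 + J*r² (p(r, J) = (r*r)*J + (-9 - 1/(-10)) = r²*J + (-9 - 1*(-⅒)) = J*r² + (-9 + ⅒) = J*r² - 89/10 = -89/10 + J*r²)
y = -44260 (y = -209975 + 165715 = -44260)
√(y + p(V(19), 687)) = √(-44260 + (-89/10 + 687*19²)) = √(-44260 + (-89/10 + 687*361)) = √(-44260 + (-89/10 + 248007)) = √(-44260 + 2479981/10) = √(2037381/10) = √20373810/10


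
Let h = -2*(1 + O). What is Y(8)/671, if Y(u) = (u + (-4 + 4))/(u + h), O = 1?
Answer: 2/671 ≈ 0.0029806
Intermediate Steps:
h = -4 (h = -2*(1 + 1) = -2*2 = -4)
Y(u) = u/(-4 + u) (Y(u) = (u + (-4 + 4))/(u - 4) = (u + 0)/(-4 + u) = u/(-4 + u))
Y(8)/671 = (8/(-4 + 8))/671 = (8/4)*(1/671) = (8*(1/4))*(1/671) = 2*(1/671) = 2/671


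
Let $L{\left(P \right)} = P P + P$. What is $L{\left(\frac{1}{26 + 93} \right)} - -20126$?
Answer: $\frac{285004406}{14161} \approx 20126.0$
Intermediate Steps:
$L{\left(P \right)} = P + P^{2}$ ($L{\left(P \right)} = P^{2} + P = P + P^{2}$)
$L{\left(\frac{1}{26 + 93} \right)} - -20126 = \frac{1 + \frac{1}{26 + 93}}{26 + 93} - -20126 = \frac{1 + \frac{1}{119}}{119} + 20126 = \frac{1}{119} \cdot \frac{120}{119} + 20126 = \frac{120}{14161} + 20126 = \frac{285004406}{14161}$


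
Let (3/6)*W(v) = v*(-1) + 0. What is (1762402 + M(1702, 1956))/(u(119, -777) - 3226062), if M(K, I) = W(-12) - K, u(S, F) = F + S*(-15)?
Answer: -6987/12812 ≈ -0.54535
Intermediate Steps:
W(v) = -2*v (W(v) = 2*(v*(-1) + 0) = 2*(-v + 0) = 2*(-v) = -2*v)
u(S, F) = F - 15*S
M(K, I) = 24 - K (M(K, I) = -2*(-12) - K = 24 - K)
(1762402 + M(1702, 1956))/(u(119, -777) - 3226062) = (1762402 + (24 - 1*1702))/((-777 - 15*119) - 3226062) = (1762402 + (24 - 1702))/((-777 - 1785) - 3226062) = (1762402 - 1678)/(-2562 - 3226062) = 1760724/(-3228624) = 1760724*(-1/3228624) = -6987/12812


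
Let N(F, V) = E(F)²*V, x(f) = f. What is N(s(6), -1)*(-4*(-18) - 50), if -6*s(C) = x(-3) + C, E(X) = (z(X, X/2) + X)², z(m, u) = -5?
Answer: -161051/8 ≈ -20131.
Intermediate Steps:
E(X) = (-5 + X)²
s(C) = ½ - C/6 (s(C) = -(-3 + C)/6 = ½ - C/6)
N(F, V) = V*(-5 + F)⁴ (N(F, V) = ((-5 + F)²)²*V = (-5 + F)⁴*V = V*(-5 + F)⁴)
N(s(6), -1)*(-4*(-18) - 50) = (-(-5 + (½ - ⅙*6))⁴)*(-4*(-18) - 50) = (-(-5 + (½ - 1))⁴)*(72 - 50) = -(-5 - ½)⁴*22 = -(-11/2)⁴*22 = -1*14641/16*22 = -14641/16*22 = -161051/8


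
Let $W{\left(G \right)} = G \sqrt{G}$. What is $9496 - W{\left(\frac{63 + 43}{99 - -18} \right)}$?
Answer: $9496 - \frac{106 \sqrt{1378}}{4563} \approx 9495.1$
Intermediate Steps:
$W{\left(G \right)} = G^{\frac{3}{2}}$
$9496 - W{\left(\frac{63 + 43}{99 - -18} \right)} = 9496 - \left(\frac{63 + 43}{99 - -18}\right)^{\frac{3}{2}} = 9496 - \left(\frac{106}{99 + \left(-9 + 27\right)}\right)^{\frac{3}{2}} = 9496 - \left(\frac{106}{99 + 18}\right)^{\frac{3}{2}} = 9496 - \left(\frac{106}{117}\right)^{\frac{3}{2}} = 9496 - \frac{106 \sqrt{1378}}{4563}$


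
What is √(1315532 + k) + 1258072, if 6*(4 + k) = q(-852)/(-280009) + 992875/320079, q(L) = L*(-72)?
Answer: 1258072 + √42268670733285027183008717678/179250001422 ≈ 1.2592e+6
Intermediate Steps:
q(L) = -72*L
k = -1892621007365/537750004266 (k = -4 + (-72*(-852)/(-280009) + 992875/320079)/6 = -4 + (61344*(-1/280009) + 992875*(1/320079))/6 = -4 + (-61344/280009 + 992875/320079)/6 = -4 + (⅙)*(258379009699/89625000711) = -4 + 258379009699/537750004266 = -1892621007365/537750004266 ≈ -3.5195)
√(1315532 + k) + 1258072 = √(1315532 - 1892621007365/537750004266) + 1258072 = √(707425445991052147/537750004266) + 1258072 = √42268670733285027183008717678/179250001422 + 1258072 = 1258072 + √42268670733285027183008717678/179250001422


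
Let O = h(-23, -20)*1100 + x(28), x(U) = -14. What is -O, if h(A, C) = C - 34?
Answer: 59414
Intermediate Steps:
h(A, C) = -34 + C
O = -59414 (O = (-34 - 20)*1100 - 14 = -54*1100 - 14 = -59400 - 14 = -59414)
-O = -1*(-59414) = 59414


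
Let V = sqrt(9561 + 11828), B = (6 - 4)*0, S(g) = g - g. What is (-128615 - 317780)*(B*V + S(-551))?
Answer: 0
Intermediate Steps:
S(g) = 0
B = 0 (B = 2*0 = 0)
V = sqrt(21389) ≈ 146.25
(-128615 - 317780)*(B*V + S(-551)) = (-128615 - 317780)*(0*sqrt(21389) + 0) = -446395*(0 + 0) = -446395*0 = 0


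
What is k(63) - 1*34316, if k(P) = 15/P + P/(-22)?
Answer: -15855205/462 ≈ -34319.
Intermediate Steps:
k(P) = 15/P - P/22 (k(P) = 15/P + P*(-1/22) = 15/P - P/22)
k(63) - 1*34316 = (15/63 - 1/22*63) - 1*34316 = (15*(1/63) - 63/22) - 34316 = (5/21 - 63/22) - 34316 = -1213/462 - 34316 = -15855205/462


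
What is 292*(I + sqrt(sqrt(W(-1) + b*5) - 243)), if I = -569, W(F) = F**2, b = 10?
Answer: -166148 + 292*I*sqrt(243 - sqrt(51)) ≈ -1.6615e+5 + 4484.4*I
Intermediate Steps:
292*(I + sqrt(sqrt(W(-1) + b*5) - 243)) = 292*(-569 + sqrt(sqrt((-1)**2 + 10*5) - 243)) = 292*(-569 + sqrt(sqrt(1 + 50) - 243)) = 292*(-569 + sqrt(sqrt(51) - 243)) = 292*(-569 + sqrt(-243 + sqrt(51))) = -166148 + 292*sqrt(-243 + sqrt(51))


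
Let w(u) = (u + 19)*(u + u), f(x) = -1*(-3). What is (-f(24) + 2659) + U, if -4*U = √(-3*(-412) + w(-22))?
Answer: 2656 - 3*√38/2 ≈ 2646.8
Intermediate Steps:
f(x) = 3
w(u) = 2*u*(19 + u) (w(u) = (19 + u)*(2*u) = 2*u*(19 + u))
U = -3*√38/2 (U = -√(-3*(-412) + 2*(-22)*(19 - 22))/4 = -√(1236 + 2*(-22)*(-3))/4 = -√(1236 + 132)/4 = -3*√38/2 ≈ -9.2466)
(-f(24) + 2659) + U = (-1*3 + 2659) - 3*√38/2 = (-3 + 2659) - 3*√38/2 = 2656 - 3*√38/2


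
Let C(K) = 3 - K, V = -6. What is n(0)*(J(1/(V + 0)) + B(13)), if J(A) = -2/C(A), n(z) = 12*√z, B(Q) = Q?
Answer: 0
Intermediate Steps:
J(A) = -2/(3 - A)
n(0)*(J(1/(V + 0)) + B(13)) = (12*√0)*(2/(-3 + 1/(-6 + 0)) + 13) = (12*0)*(2/(-3 + 1/(-6)) + 13) = 0*(2/(-3 - ⅙) + 13) = 0*(2/(-19/6) + 13) = 0*(2*(-6/19) + 13) = 0*(-12/19 + 13) = 0*(235/19) = 0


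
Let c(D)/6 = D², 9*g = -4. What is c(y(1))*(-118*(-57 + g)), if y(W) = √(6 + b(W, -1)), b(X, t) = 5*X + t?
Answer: 1220120/3 ≈ 4.0671e+5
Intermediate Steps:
g = -4/9 (g = (⅑)*(-4) = -4/9 ≈ -0.44444)
b(X, t) = t + 5*X
y(W) = √(5 + 5*W) (y(W) = √(6 + (-1 + 5*W)) = √(5 + 5*W))
c(D) = 6*D²
c(y(1))*(-118*(-57 + g)) = (6*(√(5 + 5*1))²)*(-118*(-57 - 4/9)) = (6*(√(5 + 5))²)*(-118*(-517/9)) = (6*(√10)²)*(61006/9) = (6*10)*(61006/9) = 60*(61006/9) = 1220120/3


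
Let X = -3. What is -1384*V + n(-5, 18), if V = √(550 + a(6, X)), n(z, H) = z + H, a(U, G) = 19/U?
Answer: 13 - 692*√19914/3 ≈ -32538.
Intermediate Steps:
n(z, H) = H + z
V = √19914/6 (V = √(550 + 19/6) = √(3319/6) = √19914/6 ≈ 23.520)
-1384*V + n(-5, 18) = -692*√19914/3 + (18 - 5) = -692*√19914/3 + 13 = 13 - 692*√19914/3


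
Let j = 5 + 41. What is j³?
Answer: 97336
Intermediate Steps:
j = 46
j³ = 46³ = 97336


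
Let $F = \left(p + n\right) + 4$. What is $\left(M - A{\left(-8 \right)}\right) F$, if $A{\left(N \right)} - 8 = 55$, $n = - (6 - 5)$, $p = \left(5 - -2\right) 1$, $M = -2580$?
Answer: $-26430$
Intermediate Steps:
$p = 7$ ($p = \left(5 + 2\right) 1 = 7 \cdot 1 = 7$)
$n = -1$ ($n = \left(-1\right) 1 = -1$)
$A{\left(N \right)} = 63$ ($A{\left(N \right)} = 8 + 55 = 63$)
$F = 10$ ($F = \left(7 - 1\right) + 4 = 6 + 4 = 10$)
$\left(M - A{\left(-8 \right)}\right) F = \left(-2580 - 63\right) 10 = \left(-2643\right) 10 = -26430$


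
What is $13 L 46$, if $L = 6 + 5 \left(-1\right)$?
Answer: $598$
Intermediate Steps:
$L = 1$ ($L = 6 - 5 = 1$)
$13 L 46 = 13 \cdot 1 \cdot 46 = 13 \cdot 46 = 598$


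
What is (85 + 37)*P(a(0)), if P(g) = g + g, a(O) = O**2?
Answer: 0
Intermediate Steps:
P(g) = 2*g
(85 + 37)*P(a(0)) = (85 + 37)*(2*0**2) = 122*(2*0) = 122*0 = 0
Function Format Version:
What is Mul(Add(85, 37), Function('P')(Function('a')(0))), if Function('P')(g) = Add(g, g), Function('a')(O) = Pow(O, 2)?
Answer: 0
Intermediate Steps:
Function('P')(g) = Mul(2, g)
Mul(Add(85, 37), Function('P')(Function('a')(0))) = Mul(Add(85, 37), Mul(2, Pow(0, 2))) = Mul(122, Mul(2, 0)) = Mul(122, 0) = 0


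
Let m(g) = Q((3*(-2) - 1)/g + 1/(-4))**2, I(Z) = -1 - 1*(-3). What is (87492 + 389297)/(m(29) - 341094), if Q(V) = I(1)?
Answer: -476789/341090 ≈ -1.3978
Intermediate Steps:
I(Z) = 2 (I(Z) = -1 + 3 = 2)
Q(V) = 2
m(g) = 4 (m(g) = 2**2 = 4)
(87492 + 389297)/(m(29) - 341094) = (87492 + 389297)/(4 - 341094) = 476789/(-341090) = 476789*(-1/341090) = -476789/341090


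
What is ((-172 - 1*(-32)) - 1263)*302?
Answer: -423706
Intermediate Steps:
((-172 - 1*(-32)) - 1263)*302 = ((-172 + 32) - 1263)*302 = (-140 - 1263)*302 = -1403*302 = -423706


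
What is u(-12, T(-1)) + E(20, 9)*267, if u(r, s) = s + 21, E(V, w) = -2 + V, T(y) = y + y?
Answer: 4825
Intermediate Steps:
T(y) = 2*y
u(r, s) = 21 + s
u(-12, T(-1)) + E(20, 9)*267 = (21 + 2*(-1)) + (-2 + 20)*267 = (21 - 2) + 18*267 = 19 + 4806 = 4825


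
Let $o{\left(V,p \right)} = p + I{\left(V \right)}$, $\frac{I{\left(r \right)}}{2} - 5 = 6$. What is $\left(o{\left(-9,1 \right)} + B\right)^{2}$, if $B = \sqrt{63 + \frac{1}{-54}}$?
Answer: $\frac{\left(414 + \sqrt{20406}\right)^{2}}{324} \approx 957.04$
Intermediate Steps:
$I{\left(r \right)} = 22$ ($I{\left(r \right)} = 10 + 2 \cdot 6 = 10 + 12 = 22$)
$B = \frac{\sqrt{20406}}{18}$ ($B = \sqrt{63 - \frac{1}{54}} = \sqrt{\frac{3401}{54}} = \frac{\sqrt{20406}}{18} \approx 7.9361$)
$o{\left(V,p \right)} = 22 + p$ ($o{\left(V,p \right)} = p + 22 = 22 + p$)
$\left(o{\left(-9,1 \right)} + B\right)^{2} = \left(\left(22 + 1\right) + \frac{\sqrt{20406}}{18}\right)^{2} = \left(23 + \frac{\sqrt{20406}}{18}\right)^{2}$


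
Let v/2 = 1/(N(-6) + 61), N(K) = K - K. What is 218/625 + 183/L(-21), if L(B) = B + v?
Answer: -6698053/799375 ≈ -8.3791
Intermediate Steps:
N(K) = 0
v = 2/61 (v = 2/(0 + 61) = 2/61 ≈ 0.032787)
L(B) = 2/61 + B (L(B) = B + 2/61 = 2/61 + B)
218/625 + 183/L(-21) = 218/625 + 183/(2/61 - 21) = 218*(1/625) + 183/(-1279/61) = 218/625 + 183*(-61/1279) = 218/625 - 11163/1279 = -6698053/799375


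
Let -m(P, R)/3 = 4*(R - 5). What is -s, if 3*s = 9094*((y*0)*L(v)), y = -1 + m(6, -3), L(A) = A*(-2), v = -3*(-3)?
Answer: 0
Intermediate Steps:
v = 9
L(A) = -2*A
m(P, R) = 60 - 12*R (m(P, R) = -12*(R - 5) = -12*(-5 + R) = -3*(-20 + 4*R) = 60 - 12*R)
y = 95 (y = -1 + (60 - 12*(-3)) = -1 + (60 + 36) = -1 + 96 = 95)
s = 0 (s = (9094*((95*0)*(-2*9)))/3 = (9094*(0*(-18)))/3 = (9094*0)/3 = (⅓)*0 = 0)
-s = -1*0 = 0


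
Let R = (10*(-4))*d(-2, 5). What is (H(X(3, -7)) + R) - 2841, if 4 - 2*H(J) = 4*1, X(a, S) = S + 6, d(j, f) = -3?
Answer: -2721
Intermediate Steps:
X(a, S) = 6 + S
H(J) = 0 (H(J) = 2 - 2 = 0)
R = 120 (R = (10*(-4))*(-3) = -40*(-3) = 120)
(H(X(3, -7)) + R) - 2841 = (0 + 120) - 2841 = 120 - 2841 = -2721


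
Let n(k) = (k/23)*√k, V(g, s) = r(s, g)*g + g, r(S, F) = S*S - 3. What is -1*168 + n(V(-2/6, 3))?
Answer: -168 - 7*I*√21/207 ≈ -168.0 - 0.15497*I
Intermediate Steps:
r(S, F) = -3 + S² (r(S, F) = S² - 3 = -3 + S²)
V(g, s) = g + g*(-3 + s²) (V(g, s) = (-3 + s²)*g + g = g*(-3 + s²) + g = g + g*(-3 + s²))
n(k) = k^(3/2)/23 (n(k) = (k*(1/23))*√k = (k/23)*√k = k^(3/2)/23)
-1*168 + n(V(-2/6, 3)) = -1*168 + ((-2/6)*(-2 + 3²))^(3/2)/23 = -168 + ((-2*⅙)*(-2 + 9))^(3/2)/23 = -168 + (-⅓*7)^(3/2)/23 = -168 + (-7/3)^(3/2)/23 = -168 + (-7*I*√21/9)/23 = -168 - 7*I*√21/207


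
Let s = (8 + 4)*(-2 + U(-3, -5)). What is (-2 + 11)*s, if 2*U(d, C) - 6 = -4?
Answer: -108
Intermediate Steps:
U(d, C) = 1 (U(d, C) = 3 + (½)*(-4) = 3 - 2 = 1)
s = -12 (s = (8 + 4)*(-2 + 1) = 12*(-1) = -12)
(-2 + 11)*s = (-2 + 11)*(-12) = 9*(-12) = -108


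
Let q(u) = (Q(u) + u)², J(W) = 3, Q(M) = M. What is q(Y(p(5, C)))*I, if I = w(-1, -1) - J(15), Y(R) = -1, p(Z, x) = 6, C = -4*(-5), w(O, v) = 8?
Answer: 20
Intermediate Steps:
C = 20
q(u) = 4*u² (q(u) = (u + u)² = (2*u)² = 4*u²)
I = 5 (I = 8 - 1*3 = 8 - 3 = 5)
q(Y(p(5, C)))*I = (4*(-1)²)*5 = (4*1)*5 = 4*5 = 20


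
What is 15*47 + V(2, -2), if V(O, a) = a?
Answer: 703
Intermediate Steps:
15*47 + V(2, -2) = 15*47 - 2 = 705 - 2 = 703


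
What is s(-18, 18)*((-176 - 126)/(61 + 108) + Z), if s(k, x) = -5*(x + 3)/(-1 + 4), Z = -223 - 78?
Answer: 1790985/169 ≈ 10598.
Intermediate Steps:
Z = -301
s(k, x) = -5 - 5*x/3 (s(k, x) = -5*(3 + x)/3 = -5*(1 + x/3) = -5 - 5*x/3)
s(-18, 18)*((-176 - 126)/(61 + 108) + Z) = (-5 - 5/3*18)*((-176 - 126)/(61 + 108) - 301) = (-5 - 30)*(-302/169 - 301) = -35*(-302*1/169 - 301) = -35*(-302/169 - 301) = -35*(-51171/169) = 1790985/169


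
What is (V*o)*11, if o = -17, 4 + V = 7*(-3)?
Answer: 4675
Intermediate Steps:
V = -25 (V = -4 + 7*(-3) = -4 - 21 = -25)
(V*o)*11 = -25*(-17)*11 = 425*11 = 4675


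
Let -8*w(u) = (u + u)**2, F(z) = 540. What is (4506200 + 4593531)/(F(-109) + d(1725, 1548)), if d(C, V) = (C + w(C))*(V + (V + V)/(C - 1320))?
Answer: -27299193/6935469670 ≈ -0.0039362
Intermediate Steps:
w(u) = -u**2/2 (w(u) = -(u + u)**2/8 = -4*u**2/8 = -u**2/2)
d(C, V) = (C - C**2/2)*(V + 2*V/(-1320 + C)) (d(C, V) = (C - C**2/2)*(V + (V + V)/(C - 1320)) = (C - C**2/2)*(V + (2*V)/(-1320 + C)) = (C - C**2/2)*(V + 2*V/(-1320 + C)))
(4506200 + 4593531)/(F(-109) + d(1725, 1548)) = (4506200 + 4593531)/(540 + (1/2)*1725*1548*(-2636 - 1*1725**2 + 1320*1725)/(-1320 + 1725)) = 9099731/(540 + (1/2)*1725*1548*(-2636 - 1*2975625 + 2277000)/405) = 9099731/(540 + (1/2)*1725*1548*(1/405)*(-2636 - 2975625 + 2277000)) = 9099731/(540 + (1/2)*1725*1548*(1/405)*(-701261)) = 9099731/(540 - 6935471290/3) = 9099731/(-6935469670/3) = 9099731*(-3/6935469670) = -27299193/6935469670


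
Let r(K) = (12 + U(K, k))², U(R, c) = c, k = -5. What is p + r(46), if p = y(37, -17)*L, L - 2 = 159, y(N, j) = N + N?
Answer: 11963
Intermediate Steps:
y(N, j) = 2*N
r(K) = 49 (r(K) = (12 - 5)² = 7² = 49)
L = 161 (L = 2 + 159 = 161)
p = 11914 (p = (2*37)*161 = 74*161 = 11914)
p + r(46) = 11914 + 49 = 11963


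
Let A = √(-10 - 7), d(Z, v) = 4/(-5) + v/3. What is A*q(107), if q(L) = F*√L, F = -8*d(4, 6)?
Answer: -48*I*√1819/5 ≈ -409.44*I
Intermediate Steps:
d(Z, v) = -⅘ + v/3 (d(Z, v) = 4*(-⅕) + v*(⅓) = -⅘ + v/3)
F = -48/5 (F = -8*(-⅘ + (⅓)*6) = -8*(-⅘ + 2) = -8*6/5 = -48/5 ≈ -9.6000)
A = I*√17 (A = √(-17) = I*√17 ≈ 4.1231*I)
q(L) = -48*√L/5
A*q(107) = (I*√17)*(-48*√107/5) = -48*I*√1819/5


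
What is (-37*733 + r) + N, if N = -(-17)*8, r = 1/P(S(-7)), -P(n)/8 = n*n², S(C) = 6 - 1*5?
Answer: -215881/8 ≈ -26985.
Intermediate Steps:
S(C) = 1 (S(C) = 6 - 5 = 1)
P(n) = -8*n³ (P(n) = -8*n*n² = -8*n³)
r = -⅛ (r = 1/(-8*1³) = 1/(-8*1) = 1/(-8) = -⅛ ≈ -0.12500)
N = 136 (N = -1*(-136) = 136)
(-37*733 + r) + N = (-37*733 - ⅛) + 136 = (-27121 - ⅛) + 136 = -216969/8 + 136 = -215881/8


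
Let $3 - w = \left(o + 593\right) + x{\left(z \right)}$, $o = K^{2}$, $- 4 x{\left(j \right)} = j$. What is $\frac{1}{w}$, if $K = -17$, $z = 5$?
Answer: $- \frac{4}{3511} \approx -0.0011393$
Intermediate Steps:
$x{\left(j \right)} = - \frac{j}{4}$
$o = 289$ ($o = \left(-17\right)^{2} = 289$)
$w = - \frac{3511}{4}$ ($w = 3 - \left(\left(289 + 593\right) - \frac{5}{4}\right) = 3 - \left(882 - \frac{5}{4}\right) = 3 - \frac{3523}{4} = - \frac{3511}{4} \approx -877.75$)
$\frac{1}{w} = \frac{1}{- \frac{3511}{4}} = - \frac{4}{3511}$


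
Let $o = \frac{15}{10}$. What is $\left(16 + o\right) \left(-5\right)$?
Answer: $- \frac{175}{2} \approx -87.5$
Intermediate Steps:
$o = \frac{3}{2}$ ($o = 15 \cdot \frac{1}{10} = \frac{3}{2} \approx 1.5$)
$\left(16 + o\right) \left(-5\right) = \left(16 + \frac{3}{2}\right) \left(-5\right) = \frac{35}{2} \left(-5\right) = - \frac{175}{2}$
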